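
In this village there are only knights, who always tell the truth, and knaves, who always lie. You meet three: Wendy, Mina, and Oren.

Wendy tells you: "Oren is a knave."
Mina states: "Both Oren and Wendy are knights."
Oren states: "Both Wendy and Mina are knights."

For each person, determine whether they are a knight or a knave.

Consider Wendy. Suppose Wendy is a knave.
Then no assignment of the remaining roles makes every statement match its speaker's type — contradiction.
So Wendy is a knight.
Consider Mina. Suppose Mina is a knight.
Then no assignment of the remaining roles makes every statement match its speaker's type — contradiction.
So Mina is a knave.
With that fixed, Oren's statement is false, so Oren is a knave.

Wendy: knight, Mina: knave, Oren: knave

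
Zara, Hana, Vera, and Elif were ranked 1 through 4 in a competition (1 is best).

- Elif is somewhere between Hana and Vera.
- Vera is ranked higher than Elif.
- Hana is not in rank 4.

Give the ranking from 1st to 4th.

From clue 1: Elif is in {2,3}.
From clues 1–2: Hana is in {3,4}.
From clues 1–3: Vera → rank 1, Elif → rank 2, Hana → rank 3, Zara → rank 4.

Vera, Elif, Hana, Zara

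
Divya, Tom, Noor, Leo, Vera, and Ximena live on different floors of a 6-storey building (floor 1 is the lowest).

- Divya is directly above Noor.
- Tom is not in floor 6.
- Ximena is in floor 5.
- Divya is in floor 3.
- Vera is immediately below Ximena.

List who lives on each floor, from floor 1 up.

From clue 1: Divya is in {2,3,4,5,6}.
From clues 1–3: Ximena → floor 5.
From clues 1–4: Noor → floor 2, Divya → floor 3.
From clues 1–5: Tom → floor 1, Vera → floor 4, Leo → floor 6.

Tom, Noor, Divya, Vera, Ximena, Leo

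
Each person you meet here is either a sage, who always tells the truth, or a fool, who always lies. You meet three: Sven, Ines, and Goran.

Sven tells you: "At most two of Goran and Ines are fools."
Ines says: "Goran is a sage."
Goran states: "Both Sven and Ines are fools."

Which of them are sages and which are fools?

Sven: sage, Ines: fool, Goran: fool

Regardless of anyone's role, Sven's statement is true, so Sven is a sage.
With that fixed, Goran's statement is false, so Goran is a fool.
With that fixed, Ines's statement is false, so Ines is a fool.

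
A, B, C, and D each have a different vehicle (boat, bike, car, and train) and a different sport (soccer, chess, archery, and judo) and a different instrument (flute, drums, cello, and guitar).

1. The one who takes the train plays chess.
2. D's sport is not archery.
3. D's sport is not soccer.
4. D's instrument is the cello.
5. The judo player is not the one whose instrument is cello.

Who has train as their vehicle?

With clues 1–5, A, B, and C are impossible for the one with vehicle train.
That leaves D.

D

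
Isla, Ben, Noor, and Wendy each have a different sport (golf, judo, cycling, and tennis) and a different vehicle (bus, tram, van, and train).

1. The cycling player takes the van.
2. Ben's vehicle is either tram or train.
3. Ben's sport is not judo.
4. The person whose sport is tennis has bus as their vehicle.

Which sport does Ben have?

With clues 1–2, cycling is impossible for Ben's sport.
With clues 1–3, judo is impossible for Ben's sport.
With clues 1–4, tennis is impossible for Ben's sport.
That leaves golf.

golf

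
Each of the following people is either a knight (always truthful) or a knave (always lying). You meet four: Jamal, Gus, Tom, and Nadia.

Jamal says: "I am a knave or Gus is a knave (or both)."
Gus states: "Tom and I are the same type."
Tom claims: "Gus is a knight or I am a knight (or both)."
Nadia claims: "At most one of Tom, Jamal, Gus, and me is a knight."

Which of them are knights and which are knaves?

Consider Jamal. Suppose Jamal is a knave.
Then Jamal's own statement would have to be false, but it can't be — contradiction.
So Jamal is a knight.
Consider Gus. Suppose Gus is a knight.
Then Jamal's statement comes out false, contradicting Jamal being a knight.
So Gus is a knave.
Consider Tom. Suppose Tom is a knave.
Then Gus's statement comes out true, contradicting Gus being a knave.
So Tom is a knight.
With that fixed, Nadia's statement is false, so Nadia is a knave.

Jamal: knight, Gus: knave, Tom: knight, Nadia: knave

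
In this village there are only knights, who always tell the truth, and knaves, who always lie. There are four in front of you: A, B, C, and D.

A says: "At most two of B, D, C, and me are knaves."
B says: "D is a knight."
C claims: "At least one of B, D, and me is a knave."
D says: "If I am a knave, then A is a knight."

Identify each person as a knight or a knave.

Consider A. Suppose A is a knight.
Then no assignment of the remaining roles makes every statement match its speaker's type — contradiction.
So A is a knave.
Consider B. Suppose B is a knight.
Then no assignment of the remaining roles makes every statement match its speaker's type — contradiction.
So B is a knave.
With that fixed, C's statement is true, so C is a knight.
Consider D. Suppose D is a knight.
Then A's statement comes out true, contradicting A being a knave.
So D is a knave.

A: knave, B: knave, C: knight, D: knave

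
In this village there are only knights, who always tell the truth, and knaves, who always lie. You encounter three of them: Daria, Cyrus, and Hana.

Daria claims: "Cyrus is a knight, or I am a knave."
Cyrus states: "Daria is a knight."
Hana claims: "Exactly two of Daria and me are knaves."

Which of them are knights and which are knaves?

Consider Daria. Suppose Daria is a knave.
Then Daria's own statement would have to be false, but it can't be — contradiction.
So Daria is a knight.
With that fixed, Cyrus's statement is true, so Cyrus is a knight.
With that fixed, Hana's statement is false, so Hana is a knave.

Daria: knight, Cyrus: knight, Hana: knave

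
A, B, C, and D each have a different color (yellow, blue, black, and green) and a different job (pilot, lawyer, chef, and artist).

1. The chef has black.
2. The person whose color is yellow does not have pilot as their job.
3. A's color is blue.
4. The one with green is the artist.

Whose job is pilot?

With clues 1–4, B, C, and D are impossible for the one with job pilot.
That leaves A.

A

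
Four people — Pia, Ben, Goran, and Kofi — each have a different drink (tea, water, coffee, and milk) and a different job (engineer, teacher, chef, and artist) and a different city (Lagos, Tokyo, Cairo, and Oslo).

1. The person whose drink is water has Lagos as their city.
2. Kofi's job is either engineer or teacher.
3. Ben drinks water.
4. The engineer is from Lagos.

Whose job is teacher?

With clues 1–4, Ben, Goran, and Pia are impossible for the one with job teacher.
That leaves Kofi.

Kofi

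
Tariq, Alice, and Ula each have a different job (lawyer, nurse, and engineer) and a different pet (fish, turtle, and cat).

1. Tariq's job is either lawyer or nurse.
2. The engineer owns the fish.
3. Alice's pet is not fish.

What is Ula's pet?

fish

With clues 1–3, cat and turtle are impossible for Ula's pet.
That leaves fish.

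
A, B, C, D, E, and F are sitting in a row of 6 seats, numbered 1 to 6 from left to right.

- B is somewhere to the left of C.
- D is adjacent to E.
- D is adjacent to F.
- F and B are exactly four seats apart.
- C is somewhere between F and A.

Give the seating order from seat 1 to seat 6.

From clue 1: B is in {1,2,3,4,5}.
From clues 1–3: B is in {1,2,4,5}.
From clues 1–4: E is in {3,4}.
From clues 1–5: A → seat 1, B → seat 2, C → seat 3, E → seat 4, D → seat 5, F → seat 6.

A, B, C, E, D, F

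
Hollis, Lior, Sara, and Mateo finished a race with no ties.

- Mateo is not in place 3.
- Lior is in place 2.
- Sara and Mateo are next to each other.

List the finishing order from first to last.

Hollis, Lior, Sara, Mateo

From clue 1: Mateo is in {1,2,4}.
From clues 1–2: Lior → place 2.
From clues 1–3: Hollis → place 1, Sara → place 3, Mateo → place 4.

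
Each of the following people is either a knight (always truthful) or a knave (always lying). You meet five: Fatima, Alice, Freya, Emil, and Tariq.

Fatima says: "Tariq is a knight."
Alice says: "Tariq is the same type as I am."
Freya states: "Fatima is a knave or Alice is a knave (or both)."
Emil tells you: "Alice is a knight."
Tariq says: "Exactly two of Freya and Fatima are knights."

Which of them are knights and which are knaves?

Fatima: knight, Alice: knave, Freya: knight, Emil: knave, Tariq: knight

Consider Fatima. Suppose Fatima is a knave.
Then no assignment of the remaining roles makes every statement match its speaker's type — contradiction.
So Fatima is a knight.
Consider Alice. Suppose Alice is a knight.
Then no assignment of the remaining roles makes every statement match its speaker's type — contradiction.
So Alice is a knave.
With that fixed, Freya's statement is true, so Freya is a knight.
With that fixed, Emil's statement is false, so Emil is a knave.
With that fixed, Tariq's statement is true, so Tariq is a knight.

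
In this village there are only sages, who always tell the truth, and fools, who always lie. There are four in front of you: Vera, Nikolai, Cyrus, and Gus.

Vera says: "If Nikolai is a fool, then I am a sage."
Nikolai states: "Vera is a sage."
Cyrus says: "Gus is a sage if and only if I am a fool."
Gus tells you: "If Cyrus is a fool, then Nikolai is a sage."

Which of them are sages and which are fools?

Consider Vera. Suppose Vera is a sage.
Then no assignment of the remaining roles makes every statement match its speaker's type — contradiction.
So Vera is a fool.
With that fixed, Nikolai's statement is false, so Nikolai is a fool.
Consider Cyrus. Suppose Cyrus is a sage.
Then no assignment of the remaining roles makes every statement match its speaker's type — contradiction.
So Cyrus is a fool.
With that fixed, Gus's statement is false, so Gus is a fool.

Vera: fool, Nikolai: fool, Cyrus: fool, Gus: fool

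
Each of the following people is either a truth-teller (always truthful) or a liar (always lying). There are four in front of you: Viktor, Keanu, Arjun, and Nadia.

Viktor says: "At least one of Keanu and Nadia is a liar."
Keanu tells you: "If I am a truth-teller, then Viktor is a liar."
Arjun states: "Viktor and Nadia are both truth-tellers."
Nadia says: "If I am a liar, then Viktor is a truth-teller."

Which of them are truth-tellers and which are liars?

Consider Viktor. Suppose Viktor is a truth-teller.
Then whichever role Keanu has, Keanu's statement has the wrong truth value — contradiction.
So Viktor is a liar.
With that fixed, Keanu's statement is true, so Keanu is a truth-teller.
With that fixed, Arjun's statement is false, so Arjun is a liar.
Consider Nadia. Suppose Nadia is a liar.
Then Viktor's statement comes out true, contradicting Viktor being a liar.
So Nadia is a truth-teller.

Viktor: liar, Keanu: truth-teller, Arjun: liar, Nadia: truth-teller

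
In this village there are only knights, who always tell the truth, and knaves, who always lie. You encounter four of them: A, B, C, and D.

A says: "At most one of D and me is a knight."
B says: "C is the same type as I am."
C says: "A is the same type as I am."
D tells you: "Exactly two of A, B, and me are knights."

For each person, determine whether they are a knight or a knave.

A: knight, B: knave, C: knight, D: knave

Consider A. Suppose A is a knave.
Then A's own statement would have to be false, but it can't be — contradiction.
So A is a knight.
Consider B. Suppose B is a knight.
Then whichever role D has, D's statement has the wrong truth value — contradiction.
So B is a knave.
Consider C. Suppose C is a knave.
Then B's statement comes out true, contradicting B being a knave.
So C is a knight.
Consider D. Suppose D is a knight.
Then A's statement comes out false, contradicting A being a knight.
So D is a knave.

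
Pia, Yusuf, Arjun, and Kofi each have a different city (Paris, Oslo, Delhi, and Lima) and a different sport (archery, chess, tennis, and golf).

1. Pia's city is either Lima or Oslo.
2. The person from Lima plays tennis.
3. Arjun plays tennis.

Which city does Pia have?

Clue 1 rules out Delhi and Paris for Pia's city.
With clues 1–3, Lima is impossible for Pia's city.
That leaves Oslo.

Oslo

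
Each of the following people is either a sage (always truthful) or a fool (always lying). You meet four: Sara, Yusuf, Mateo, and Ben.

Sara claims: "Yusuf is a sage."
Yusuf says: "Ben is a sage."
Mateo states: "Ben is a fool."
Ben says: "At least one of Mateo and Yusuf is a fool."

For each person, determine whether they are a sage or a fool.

Consider Sara. Suppose Sara is a fool.
Then no assignment of the remaining roles makes every statement match its speaker's type — contradiction.
So Sara is a sage.
Consider Yusuf. Suppose Yusuf is a fool.
Then Sara's statement comes out false, contradicting Sara being a sage.
So Yusuf is a sage.
Consider Mateo. Suppose Mateo is a sage.
Then no assignment of the remaining roles makes every statement match its speaker's type — contradiction.
So Mateo is a fool.
With that fixed, Ben's statement is true, so Ben is a sage.

Sara: sage, Yusuf: sage, Mateo: fool, Ben: sage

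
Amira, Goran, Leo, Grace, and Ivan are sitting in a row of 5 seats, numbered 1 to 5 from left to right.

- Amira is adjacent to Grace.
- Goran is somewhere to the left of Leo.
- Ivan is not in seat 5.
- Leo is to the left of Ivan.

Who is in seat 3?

With clues 1–4, Amira, Goran, Grace, and Leo are ruled out for seat 3.
So seat 3 is Ivan.

Ivan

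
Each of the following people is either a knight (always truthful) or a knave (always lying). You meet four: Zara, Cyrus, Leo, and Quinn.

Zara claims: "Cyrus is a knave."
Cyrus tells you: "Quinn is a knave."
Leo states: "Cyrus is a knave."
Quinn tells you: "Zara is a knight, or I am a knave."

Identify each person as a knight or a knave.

Zara: knight, Cyrus: knave, Leo: knight, Quinn: knight

Consider Zara. Suppose Zara is a knave.
Then whichever role Quinn has, Quinn's statement has the wrong truth value — contradiction.
So Zara is a knight.
With that fixed, Quinn's statement is true, so Quinn is a knight.
With that fixed, Cyrus's statement is false, so Cyrus is a knave.
With that fixed, Leo's statement is true, so Leo is a knight.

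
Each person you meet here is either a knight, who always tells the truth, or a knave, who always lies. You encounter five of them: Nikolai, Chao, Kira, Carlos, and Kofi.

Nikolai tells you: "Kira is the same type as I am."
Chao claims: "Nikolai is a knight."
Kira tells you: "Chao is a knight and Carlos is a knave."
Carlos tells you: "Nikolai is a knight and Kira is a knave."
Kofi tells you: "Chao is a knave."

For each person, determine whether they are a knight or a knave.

Consider Nikolai. Suppose Nikolai is a knave.
Then no assignment of the remaining roles makes every statement match its speaker's type — contradiction.
So Nikolai is a knight.
With that fixed, Chao's statement is true, so Chao is a knight.
With that fixed, Kofi's statement is false, so Kofi is a knave.
Consider Kira. Suppose Kira is a knave.
Then Nikolai's statement comes out false, contradicting Nikolai being a knight.
So Kira is a knight.
With that fixed, Carlos's statement is false, so Carlos is a knave.

Nikolai: knight, Chao: knight, Kira: knight, Carlos: knave, Kofi: knave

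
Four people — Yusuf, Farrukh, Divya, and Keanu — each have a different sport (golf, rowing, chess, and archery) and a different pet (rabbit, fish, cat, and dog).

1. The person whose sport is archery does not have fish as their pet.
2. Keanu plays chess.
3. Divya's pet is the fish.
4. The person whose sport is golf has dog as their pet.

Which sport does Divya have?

rowing

With clues 1–2, chess is impossible for Divya's sport.
With clues 1–3, archery is impossible for Divya's sport.
With clues 1–4, golf is impossible for Divya's sport.
That leaves rowing.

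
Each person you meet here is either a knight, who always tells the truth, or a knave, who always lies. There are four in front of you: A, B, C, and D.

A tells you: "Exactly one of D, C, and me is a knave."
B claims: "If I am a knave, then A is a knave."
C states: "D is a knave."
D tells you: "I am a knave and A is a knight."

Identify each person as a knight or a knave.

Consider A. Suppose A is a knight.
Then whichever role D has, D's statement has the wrong truth value — contradiction.
So A is a knave.
With that fixed, B's statement is true, so B is a knight.
With that fixed, D's statement is false, so D is a knave.
With that fixed, C's statement is true, so C is a knight.

A: knave, B: knight, C: knight, D: knave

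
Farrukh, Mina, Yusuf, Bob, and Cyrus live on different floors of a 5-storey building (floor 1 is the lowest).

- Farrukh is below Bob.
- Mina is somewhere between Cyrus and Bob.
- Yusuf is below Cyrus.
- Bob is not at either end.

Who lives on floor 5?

Cyrus

With clue 1, Farrukh is ruled out for floor 5.
With clues 1–2, Mina is ruled out for floor 5.
With clues 1–3, Yusuf is ruled out for floor 5.
With clues 1–4, Bob is ruled out for floor 5.
So floor 5 is Cyrus.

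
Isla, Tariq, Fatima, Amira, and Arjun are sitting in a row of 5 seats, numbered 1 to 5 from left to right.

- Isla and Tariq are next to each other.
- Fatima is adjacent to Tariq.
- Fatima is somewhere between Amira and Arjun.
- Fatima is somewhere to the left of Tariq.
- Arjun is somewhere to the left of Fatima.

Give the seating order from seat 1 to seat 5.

From clues 1–2: Tariq is in {2,3,4}.
From clues 1–3: Tariq → seat 3.
From clues 1–4: Fatima → seat 2, Isla → seat 4.
From clues 1–5: Arjun → seat 1, Amira → seat 5.

Arjun, Fatima, Tariq, Isla, Amira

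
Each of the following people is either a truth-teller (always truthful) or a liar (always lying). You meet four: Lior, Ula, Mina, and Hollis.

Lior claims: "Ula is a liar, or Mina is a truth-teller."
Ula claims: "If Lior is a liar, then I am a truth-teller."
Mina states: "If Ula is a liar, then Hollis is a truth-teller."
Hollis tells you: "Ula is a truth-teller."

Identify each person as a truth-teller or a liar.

Lior: truth-teller, Ula: truth-teller, Mina: truth-teller, Hollis: truth-teller

Consider Lior. Suppose Lior is a liar.
Then no assignment of the remaining roles makes every statement match its speaker's type — contradiction.
So Lior is a truth-teller.
With that fixed, Ula's statement is true, so Ula is a truth-teller.
With that fixed, Mina's statement is true, so Mina is a truth-teller.
With that fixed, Hollis's statement is true, so Hollis is a truth-teller.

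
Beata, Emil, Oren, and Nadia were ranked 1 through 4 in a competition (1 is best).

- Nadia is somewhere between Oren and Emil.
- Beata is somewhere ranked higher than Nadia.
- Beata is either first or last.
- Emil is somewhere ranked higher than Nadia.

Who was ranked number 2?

With clues 1–2, Nadia is ruled out for rank 2.
With clues 1–3, Beata is ruled out for rank 2.
With clues 1–4, Oren is ruled out for rank 2.
So rank 2 is Emil.

Emil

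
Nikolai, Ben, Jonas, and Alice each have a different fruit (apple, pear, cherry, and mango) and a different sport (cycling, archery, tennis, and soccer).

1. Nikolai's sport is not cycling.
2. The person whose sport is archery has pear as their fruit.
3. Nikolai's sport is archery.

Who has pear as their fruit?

Nikolai

With clues 1–3, Alice, Ben, and Jonas are impossible for the one with fruit pear.
That leaves Nikolai.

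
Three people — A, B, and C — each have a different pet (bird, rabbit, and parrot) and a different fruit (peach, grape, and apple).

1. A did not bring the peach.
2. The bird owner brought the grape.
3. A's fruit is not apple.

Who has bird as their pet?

With clues 1–3, B and C are impossible for the one with pet bird.
That leaves A.

A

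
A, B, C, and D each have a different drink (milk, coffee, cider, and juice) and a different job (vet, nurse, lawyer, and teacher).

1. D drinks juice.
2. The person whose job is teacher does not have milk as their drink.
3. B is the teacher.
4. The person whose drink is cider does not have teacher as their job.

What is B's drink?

Clue 1 rules out juice for B's drink.
With clues 1–3, milk is impossible for B's drink.
With clues 1–4, cider is impossible for B's drink.
That leaves coffee.

coffee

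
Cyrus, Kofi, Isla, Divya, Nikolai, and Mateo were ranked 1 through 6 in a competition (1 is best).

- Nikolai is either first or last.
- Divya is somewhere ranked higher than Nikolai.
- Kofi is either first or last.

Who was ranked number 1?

Kofi

With clues 1–2, Nikolai is ruled out for rank 1.
With clues 1–3, Cyrus, Divya, Isla, and Mateo are ruled out for rank 1.
So rank 1 is Kofi.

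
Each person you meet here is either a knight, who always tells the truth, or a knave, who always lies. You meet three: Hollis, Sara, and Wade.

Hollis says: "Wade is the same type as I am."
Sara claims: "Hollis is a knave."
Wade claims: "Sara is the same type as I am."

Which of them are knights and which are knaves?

Hollis: knave, Sara: knight, Wade: knight

Consider Hollis. Suppose Hollis is a knight.
Then no assignment of the remaining roles makes every statement match its speaker's type — contradiction.
So Hollis is a knave.
With that fixed, Sara's statement is true, so Sara is a knight.
Consider Wade. Suppose Wade is a knave.
Then Hollis's statement comes out true, contradicting Hollis being a knave.
So Wade is a knight.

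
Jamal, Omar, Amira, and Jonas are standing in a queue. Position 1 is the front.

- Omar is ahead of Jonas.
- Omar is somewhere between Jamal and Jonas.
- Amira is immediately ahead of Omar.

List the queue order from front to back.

Jamal, Amira, Omar, Jonas

From clue 1: Omar is in {1,2,3}.
From clues 1–2: Jamal is in {1,2}.
From clues 1–3: Jamal → position 1, Amira → position 2, Omar → position 3, Jonas → position 4.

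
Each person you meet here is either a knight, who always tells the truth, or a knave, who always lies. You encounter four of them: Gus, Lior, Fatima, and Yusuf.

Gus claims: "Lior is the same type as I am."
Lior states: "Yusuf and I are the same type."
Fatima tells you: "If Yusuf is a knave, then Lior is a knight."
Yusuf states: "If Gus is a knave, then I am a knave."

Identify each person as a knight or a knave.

Gus: knight, Lior: knight, Fatima: knight, Yusuf: knight

Consider Gus. Suppose Gus is a knave.
Then whichever role Yusuf has, Yusuf's statement has the wrong truth value — contradiction.
So Gus is a knight.
With that fixed, Yusuf's statement is true, so Yusuf is a knight.
With that fixed, Fatima's statement is true, so Fatima is a knight.
Consider Lior. Suppose Lior is a knave.
Then Gus's statement comes out false, contradicting Gus being a knight.
So Lior is a knight.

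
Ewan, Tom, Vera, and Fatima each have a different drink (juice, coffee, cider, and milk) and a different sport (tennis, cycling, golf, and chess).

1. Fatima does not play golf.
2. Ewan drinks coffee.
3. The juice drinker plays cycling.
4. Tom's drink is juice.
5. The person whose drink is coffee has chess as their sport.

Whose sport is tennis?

Fatima

With clues 1–4, Tom is impossible for the one with sport tennis.
With clues 1–5, Ewan and Vera are impossible for the one with sport tennis.
That leaves Fatima.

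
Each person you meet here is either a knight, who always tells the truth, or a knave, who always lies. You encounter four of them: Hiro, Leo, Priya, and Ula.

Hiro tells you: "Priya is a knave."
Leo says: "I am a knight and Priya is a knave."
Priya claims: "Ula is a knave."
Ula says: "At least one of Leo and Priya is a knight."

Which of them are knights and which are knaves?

Consider Hiro. Suppose Hiro is a knave.
Then no assignment of the remaining roles makes every statement match its speaker's type — contradiction.
So Hiro is a knight.
Consider Leo. Suppose Leo is a knave.
Then no assignment of the remaining roles makes every statement match its speaker's type — contradiction.
So Leo is a knight.
With that fixed, Ula's statement is true, so Ula is a knight.
With that fixed, Priya's statement is false, so Priya is a knave.

Hiro: knight, Leo: knight, Priya: knave, Ula: knight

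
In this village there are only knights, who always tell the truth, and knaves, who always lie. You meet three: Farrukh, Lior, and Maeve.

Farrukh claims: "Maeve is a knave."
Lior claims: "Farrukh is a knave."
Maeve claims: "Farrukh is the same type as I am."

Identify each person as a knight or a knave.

Farrukh: knight, Lior: knave, Maeve: knave

Consider Farrukh. Suppose Farrukh is a knave.
Then whichever role Maeve has, Maeve's statement has the wrong truth value — contradiction.
So Farrukh is a knight.
With that fixed, Lior's statement is false, so Lior is a knave.
Consider Maeve. Suppose Maeve is a knight.
Then Farrukh's statement comes out false, contradicting Farrukh being a knight.
So Maeve is a knave.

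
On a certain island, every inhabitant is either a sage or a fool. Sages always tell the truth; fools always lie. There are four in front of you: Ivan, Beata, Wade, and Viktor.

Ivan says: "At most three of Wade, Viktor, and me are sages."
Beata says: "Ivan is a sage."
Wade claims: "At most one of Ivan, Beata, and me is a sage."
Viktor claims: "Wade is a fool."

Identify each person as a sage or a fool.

Regardless of anyone's role, Ivan's statement is true, so Ivan is a sage.
With that fixed, Beata's statement is true, so Beata is a sage.
With that fixed, Wade's statement is false, so Wade is a fool.
With that fixed, Viktor's statement is true, so Viktor is a sage.

Ivan: sage, Beata: sage, Wade: fool, Viktor: sage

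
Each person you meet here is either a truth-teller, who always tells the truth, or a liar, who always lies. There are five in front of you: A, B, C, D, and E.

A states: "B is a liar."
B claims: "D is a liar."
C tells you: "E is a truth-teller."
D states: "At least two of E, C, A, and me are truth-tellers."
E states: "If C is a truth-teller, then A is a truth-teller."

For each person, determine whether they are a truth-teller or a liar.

Consider A. Suppose A is a liar.
Then no assignment of the remaining roles makes every statement match its speaker's type — contradiction.
So A is a truth-teller.
With that fixed, E's statement is true, so E is a truth-teller.
With that fixed, C's statement is true, so C is a truth-teller.
With that fixed, D's statement is true, so D is a truth-teller.
With that fixed, B's statement is false, so B is a liar.

A: truth-teller, B: liar, C: truth-teller, D: truth-teller, E: truth-teller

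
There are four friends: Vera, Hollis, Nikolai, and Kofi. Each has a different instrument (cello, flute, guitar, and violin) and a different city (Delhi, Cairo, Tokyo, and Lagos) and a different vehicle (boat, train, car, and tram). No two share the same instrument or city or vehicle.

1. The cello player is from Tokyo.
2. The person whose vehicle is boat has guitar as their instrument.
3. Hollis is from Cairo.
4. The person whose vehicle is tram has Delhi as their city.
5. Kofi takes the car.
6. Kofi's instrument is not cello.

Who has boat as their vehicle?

Hollis

With clues 1–5, Kofi is impossible for the one with vehicle boat.
With clues 1–6, Nikolai and Vera are impossible for the one with vehicle boat.
That leaves Hollis.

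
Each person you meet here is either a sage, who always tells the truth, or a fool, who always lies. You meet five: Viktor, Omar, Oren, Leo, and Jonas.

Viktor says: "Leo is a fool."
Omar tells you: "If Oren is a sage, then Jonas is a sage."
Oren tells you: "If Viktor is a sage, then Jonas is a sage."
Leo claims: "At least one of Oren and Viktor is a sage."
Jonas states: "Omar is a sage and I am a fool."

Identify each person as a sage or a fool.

Viktor: fool, Omar: fool, Oren: sage, Leo: sage, Jonas: fool

Consider Viktor. Suppose Viktor is a sage.
Then no assignment of the remaining roles makes every statement match its speaker's type — contradiction.
So Viktor is a fool.
With that fixed, Oren's statement is true, so Oren is a sage.
With that fixed, Leo's statement is true, so Leo is a sage.
Consider Omar. Suppose Omar is a sage.
Then whichever role Jonas has, Jonas's statement has the wrong truth value — contradiction.
So Omar is a fool.
With that fixed, Jonas's statement is false, so Jonas is a fool.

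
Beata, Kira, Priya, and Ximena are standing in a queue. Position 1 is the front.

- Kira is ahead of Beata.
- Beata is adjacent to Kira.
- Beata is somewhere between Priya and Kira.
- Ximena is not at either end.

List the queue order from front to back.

Kira, Beata, Ximena, Priya

From clue 1: Beata is in {2,3,4}.
From clues 1–3: Beata is in {2,3}.
From clues 1–4: Kira → position 1, Beata → position 2, Ximena → position 3, Priya → position 4.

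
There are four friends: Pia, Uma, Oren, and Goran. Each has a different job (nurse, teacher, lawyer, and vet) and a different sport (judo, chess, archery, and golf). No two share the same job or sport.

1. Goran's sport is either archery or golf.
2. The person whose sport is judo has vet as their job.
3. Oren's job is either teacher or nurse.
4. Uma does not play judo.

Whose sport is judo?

Clue 1 rules out Goran for the one with sport judo.
With clues 1–3, Oren is impossible for the one with sport judo.
With clues 1–4, Uma is impossible for the one with sport judo.
That leaves Pia.

Pia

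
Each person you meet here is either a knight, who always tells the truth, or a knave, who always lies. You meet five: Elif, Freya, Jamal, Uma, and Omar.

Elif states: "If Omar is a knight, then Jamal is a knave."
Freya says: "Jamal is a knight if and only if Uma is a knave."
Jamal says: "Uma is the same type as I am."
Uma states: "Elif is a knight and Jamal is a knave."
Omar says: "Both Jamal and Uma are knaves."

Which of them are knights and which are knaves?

Elif: knight, Freya: knight, Jamal: knave, Uma: knight, Omar: knave

Consider Elif. Suppose Elif is a knave.
Then no assignment of the remaining roles makes every statement match its speaker's type — contradiction.
So Elif is a knight.
Consider Freya. Suppose Freya is a knave.
Then no assignment of the remaining roles makes every statement match its speaker's type — contradiction.
So Freya is a knight.
Consider Jamal. Suppose Jamal is a knight.
Then no assignment of the remaining roles makes every statement match its speaker's type — contradiction.
So Jamal is a knave.
With that fixed, Uma's statement is true, so Uma is a knight.
With that fixed, Omar's statement is false, so Omar is a knave.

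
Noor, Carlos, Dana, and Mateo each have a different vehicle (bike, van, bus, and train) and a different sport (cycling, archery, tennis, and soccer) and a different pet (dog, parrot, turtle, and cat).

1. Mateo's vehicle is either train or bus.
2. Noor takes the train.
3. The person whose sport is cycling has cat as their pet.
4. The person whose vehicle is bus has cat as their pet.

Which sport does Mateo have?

With clues 1–4, archery, soccer, and tennis are impossible for Mateo's sport.
That leaves cycling.

cycling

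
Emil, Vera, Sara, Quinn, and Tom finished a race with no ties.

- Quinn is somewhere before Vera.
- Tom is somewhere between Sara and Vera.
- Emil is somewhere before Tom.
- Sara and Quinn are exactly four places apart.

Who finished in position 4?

Tom

With clues 1–3, Emil, Sara, and Vera are ruled out for place 4.
With clues 1–4, Quinn is ruled out for place 4.
So place 4 is Tom.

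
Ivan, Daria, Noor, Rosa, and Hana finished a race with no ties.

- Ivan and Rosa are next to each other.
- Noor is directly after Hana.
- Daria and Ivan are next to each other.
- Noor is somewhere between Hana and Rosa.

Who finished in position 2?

Noor

With clues 1–2, Daria is ruled out for place 2.
With clues 1–3, Hana and Rosa are ruled out for place 2.
With clues 1–4, Ivan is ruled out for place 2.
So place 2 is Noor.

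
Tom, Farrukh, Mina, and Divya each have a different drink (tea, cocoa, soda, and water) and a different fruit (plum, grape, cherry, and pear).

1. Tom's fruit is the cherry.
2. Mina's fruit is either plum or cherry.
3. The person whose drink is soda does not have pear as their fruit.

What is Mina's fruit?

Clue 1 rules out cherry for Mina's fruit.
With clues 1–2, grape and pear are impossible for Mina's fruit.
That leaves plum.

plum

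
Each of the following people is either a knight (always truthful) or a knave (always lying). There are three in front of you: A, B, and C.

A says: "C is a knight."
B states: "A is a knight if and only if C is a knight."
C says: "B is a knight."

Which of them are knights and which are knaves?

A: knight, B: knight, C: knight

Consider A. Suppose A is a knave.
Then no assignment of the remaining roles makes every statement match its speaker's type — contradiction.
So A is a knight.
Consider B. Suppose B is a knave.
Then no assignment of the remaining roles makes every statement match its speaker's type — contradiction.
So B is a knight.
With that fixed, C's statement is true, so C is a knight.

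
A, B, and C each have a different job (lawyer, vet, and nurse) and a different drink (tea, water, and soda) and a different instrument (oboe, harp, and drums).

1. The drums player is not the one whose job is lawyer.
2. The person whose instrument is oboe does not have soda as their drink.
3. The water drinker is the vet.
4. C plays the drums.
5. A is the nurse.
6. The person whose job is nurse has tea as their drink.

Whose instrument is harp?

B

With clues 1–4, C is impossible for the one with instrument harp.
With clues 1–6, A is impossible for the one with instrument harp.
That leaves B.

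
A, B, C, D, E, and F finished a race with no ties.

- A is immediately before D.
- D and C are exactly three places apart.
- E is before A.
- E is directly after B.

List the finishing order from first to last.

From clue 1: A is in {1,2,3,4,5}.
From clues 1–3: A is in {2,3,4,5}.
From clues 1–4: B → place 1, E → place 2, C → place 3, F → place 4, A → place 5, D → place 6.

B, E, C, F, A, D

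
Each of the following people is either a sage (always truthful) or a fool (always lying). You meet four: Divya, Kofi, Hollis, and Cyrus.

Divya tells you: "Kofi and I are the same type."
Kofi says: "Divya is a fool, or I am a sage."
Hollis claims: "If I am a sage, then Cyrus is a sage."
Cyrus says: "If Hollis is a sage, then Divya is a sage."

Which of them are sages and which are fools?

Consider Divya. Suppose Divya is a fool.
Then no assignment of the remaining roles makes every statement match its speaker's type — contradiction.
So Divya is a sage.
With that fixed, Cyrus's statement is true, so Cyrus is a sage.
With that fixed, Hollis's statement is true, so Hollis is a sage.
Consider Kofi. Suppose Kofi is a fool.
Then Divya's statement comes out false, contradicting Divya being a sage.
So Kofi is a sage.

Divya: sage, Kofi: sage, Hollis: sage, Cyrus: sage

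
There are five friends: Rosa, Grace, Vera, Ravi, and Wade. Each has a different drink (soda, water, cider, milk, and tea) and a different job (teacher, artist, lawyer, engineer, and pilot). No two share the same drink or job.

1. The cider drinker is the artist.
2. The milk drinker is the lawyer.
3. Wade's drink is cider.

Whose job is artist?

With clues 1–3, Grace, Ravi, Rosa, and Vera are impossible for the one with job artist.
That leaves Wade.

Wade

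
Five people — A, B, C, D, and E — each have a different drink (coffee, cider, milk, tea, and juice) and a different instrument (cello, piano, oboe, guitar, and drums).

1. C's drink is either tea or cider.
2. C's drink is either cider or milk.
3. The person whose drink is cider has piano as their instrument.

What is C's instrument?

With clues 1–3, cello, drums, guitar, and oboe are impossible for C's instrument.
That leaves piano.

piano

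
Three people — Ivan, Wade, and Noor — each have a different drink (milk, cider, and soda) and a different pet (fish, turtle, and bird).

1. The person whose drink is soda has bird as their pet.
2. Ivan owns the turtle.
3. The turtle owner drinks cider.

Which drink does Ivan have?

cider

With clues 1–2, soda is impossible for Ivan's drink.
With clues 1–3, milk is impossible for Ivan's drink.
That leaves cider.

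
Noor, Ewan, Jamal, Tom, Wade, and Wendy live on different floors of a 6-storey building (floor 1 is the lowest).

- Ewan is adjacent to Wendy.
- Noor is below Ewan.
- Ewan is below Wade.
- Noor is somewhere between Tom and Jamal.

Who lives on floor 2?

With clues 1–3, Wade is ruled out for floor 2.
With clues 1–4, Ewan, Jamal, Tom, and Wendy are ruled out for floor 2.
So floor 2 is Noor.

Noor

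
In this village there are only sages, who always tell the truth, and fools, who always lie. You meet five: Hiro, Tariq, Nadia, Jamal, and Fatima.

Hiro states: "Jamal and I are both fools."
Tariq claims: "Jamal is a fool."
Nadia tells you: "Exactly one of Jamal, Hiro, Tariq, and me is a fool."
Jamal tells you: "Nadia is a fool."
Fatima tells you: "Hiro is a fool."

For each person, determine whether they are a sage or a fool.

Hiro: fool, Tariq: fool, Nadia: fool, Jamal: sage, Fatima: sage

Consider Hiro. Suppose Hiro is a sage.
Then Hiro's own statement would have to be true, but it can't be — contradiction.
So Hiro is a fool.
With that fixed, Fatima's statement is true, so Fatima is a sage.
Consider Tariq. Suppose Tariq is a sage.
Then no assignment of the remaining roles makes every statement match its speaker's type — contradiction.
So Tariq is a fool.
With that fixed, Nadia's statement is false, so Nadia is a fool.
With that fixed, Jamal's statement is true, so Jamal is a sage.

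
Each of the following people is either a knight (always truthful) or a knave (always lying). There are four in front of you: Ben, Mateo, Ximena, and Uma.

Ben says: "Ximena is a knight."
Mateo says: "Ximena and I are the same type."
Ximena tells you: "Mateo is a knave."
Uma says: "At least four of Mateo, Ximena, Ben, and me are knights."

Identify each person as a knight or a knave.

Ben: knight, Mateo: knave, Ximena: knight, Uma: knave

Consider Ben. Suppose Ben is a knave.
Then no assignment of the remaining roles makes every statement match its speaker's type — contradiction.
So Ben is a knight.
Consider Mateo. Suppose Mateo is a knight.
Then no assignment of the remaining roles makes every statement match its speaker's type — contradiction.
So Mateo is a knave.
With that fixed, Ximena's statement is true, so Ximena is a knight.
With that fixed, Uma's statement is false, so Uma is a knave.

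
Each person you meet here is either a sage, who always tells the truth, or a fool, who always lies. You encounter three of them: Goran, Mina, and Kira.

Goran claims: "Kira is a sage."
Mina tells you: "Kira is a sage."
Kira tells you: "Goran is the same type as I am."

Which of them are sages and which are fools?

Goran: sage, Mina: sage, Kira: sage

Consider Goran. Suppose Goran is a fool.
Then whichever role Kira has, Kira's statement has the wrong truth value — contradiction.
So Goran is a sage.
Consider Mina. Suppose Mina is a fool.
Then no assignment of the remaining roles makes every statement match its speaker's type — contradiction.
So Mina is a sage.
Consider Kira. Suppose Kira is a fool.
Then Goran's statement comes out false, contradicting Goran being a sage.
So Kira is a sage.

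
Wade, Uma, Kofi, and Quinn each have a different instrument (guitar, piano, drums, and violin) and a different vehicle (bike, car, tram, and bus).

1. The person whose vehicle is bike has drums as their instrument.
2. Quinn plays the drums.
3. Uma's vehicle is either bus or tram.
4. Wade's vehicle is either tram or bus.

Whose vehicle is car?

With clues 1–2, Quinn is impossible for the one with vehicle car.
With clues 1–3, Uma is impossible for the one with vehicle car.
With clues 1–4, Wade is impossible for the one with vehicle car.
That leaves Kofi.

Kofi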